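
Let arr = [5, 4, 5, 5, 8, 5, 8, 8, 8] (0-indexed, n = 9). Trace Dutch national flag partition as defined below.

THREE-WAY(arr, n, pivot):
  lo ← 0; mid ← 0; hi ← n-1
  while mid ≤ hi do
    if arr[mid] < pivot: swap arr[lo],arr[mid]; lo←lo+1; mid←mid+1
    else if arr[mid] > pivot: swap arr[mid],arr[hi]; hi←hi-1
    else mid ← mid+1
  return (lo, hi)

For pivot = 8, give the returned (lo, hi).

pivot = 8; lo=0, mid=0, hi=8
arr[mid]=5<8: swap arr[0],arr[0]; lo=1,mid=1 → [5, 4, 5, 5, 8, 5, 8, 8, 8]
arr[mid]=4<8: swap arr[1],arr[1]; lo=2,mid=2 → [5, 4, 5, 5, 8, 5, 8, 8, 8]
arr[mid]=5<8: swap arr[2],arr[2]; lo=3,mid=3 → [5, 4, 5, 5, 8, 5, 8, 8, 8]
arr[mid]=5<8: swap arr[3],arr[3]; lo=4,mid=4 → [5, 4, 5, 5, 8, 5, 8, 8, 8]
arr[mid]=8=8: mid=5
arr[mid]=5<8: swap arr[4],arr[5]; lo=5,mid=6 → [5, 4, 5, 5, 5, 8, 8, 8, 8]
arr[mid]=8=8: mid=7
arr[mid]=8=8: mid=8
arr[mid]=8=8: mid=9
end: lo=5, hi=8; arr = [5, 4, 5, 5, 5, 8, 8, 8, 8]

(5, 8)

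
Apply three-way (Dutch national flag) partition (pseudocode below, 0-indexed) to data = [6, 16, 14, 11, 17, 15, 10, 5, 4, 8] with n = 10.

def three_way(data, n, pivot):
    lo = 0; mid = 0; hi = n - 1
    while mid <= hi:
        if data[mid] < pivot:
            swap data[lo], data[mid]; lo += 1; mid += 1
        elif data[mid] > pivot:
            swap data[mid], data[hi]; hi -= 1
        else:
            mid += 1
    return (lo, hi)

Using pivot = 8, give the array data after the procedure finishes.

[6, 4, 5, 8, 15, 10, 17, 11, 14, 16]

lo=0 mid=0 hi=9
6<8: swap(0,0), lo=1 mid=1 ⇒ [6, 16, 14, 11, 17, 15, 10, 5, 4, 8]
16>8: swap(1,9), hi=8 ⇒ [6, 8, 14, 11, 17, 15, 10, 5, 4, 16]
8=8: mid=2
14>8: swap(2,8), hi=7 ⇒ [6, 8, 4, 11, 17, 15, 10, 5, 14, 16]
4<8: swap(1,2), lo=2 mid=3 ⇒ [6, 4, 8, 11, 17, 15, 10, 5, 14, 16]
11>8: swap(3,7), hi=6 ⇒ [6, 4, 8, 5, 17, 15, 10, 11, 14, 16]
5<8: swap(2,3), lo=3 mid=4 ⇒ [6, 4, 5, 8, 17, 15, 10, 11, 14, 16]
17>8: swap(4,6), hi=5 ⇒ [6, 4, 5, 8, 10, 15, 17, 11, 14, 16]
10>8: swap(4,5), hi=4 ⇒ [6, 4, 5, 8, 15, 10, 17, 11, 14, 16]
15>8: swap(4,4), hi=3 ⇒ [6, 4, 5, 8, 15, 10, 17, 11, 14, 16]
done. lo=3 hi=3; data=[6, 4, 5, 8, 15, 10, 17, 11, 14, 16]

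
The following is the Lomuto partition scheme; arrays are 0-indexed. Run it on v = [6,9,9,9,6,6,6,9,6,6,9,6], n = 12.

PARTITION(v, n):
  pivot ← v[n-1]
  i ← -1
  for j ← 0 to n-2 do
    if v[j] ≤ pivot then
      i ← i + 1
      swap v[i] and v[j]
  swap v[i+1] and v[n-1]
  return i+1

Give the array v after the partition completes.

[6,6,6,6,6,6,6,9,9,9,9,9]

pivot=6, i=-1
j=0: 6≤6, i=0, swap(0,0) ⇒ [6,9,9,9,6,6,6,9,6,6,9,6]
j=1: 9>6, skip
j=2: 9>6, skip
j=3: 9>6, skip
j=4: 6≤6, i=1, swap(1,4) ⇒ [6,6,9,9,9,6,6,9,6,6,9,6]
j=5: 6≤6, i=2, swap(2,5) ⇒ [6,6,6,9,9,9,6,9,6,6,9,6]
j=6: 6≤6, i=3, swap(3,6) ⇒ [6,6,6,6,9,9,9,9,6,6,9,6]
j=7: 9>6, skip
j=8: 6≤6, i=4, swap(4,8) ⇒ [6,6,6,6,6,9,9,9,9,6,9,6]
j=9: 6≤6, i=5, swap(5,9) ⇒ [6,6,6,6,6,6,9,9,9,9,9,6]
j=10: 9>6, skip
swap(6,11) ⇒ [6,6,6,6,6,6,6,9,9,9,9,9]; return 6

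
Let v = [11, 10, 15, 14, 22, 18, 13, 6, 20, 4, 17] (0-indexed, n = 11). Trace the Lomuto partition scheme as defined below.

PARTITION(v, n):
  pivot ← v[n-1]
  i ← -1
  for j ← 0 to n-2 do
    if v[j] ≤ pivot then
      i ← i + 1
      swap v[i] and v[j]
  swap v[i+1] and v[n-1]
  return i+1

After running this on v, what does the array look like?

[11, 10, 15, 14, 13, 6, 4, 17, 20, 22, 18]

pivot = v[10] = 17; i = -1
j=0: v[0]=11 ≤ 17 → i=0, swap v[0],v[0] (no change) → [11, 10, 15, 14, 22, 18, 13, 6, 20, 4, 17]
j=1: v[1]=10 ≤ 17 → i=1, swap v[1],v[1] (no change) → [11, 10, 15, 14, 22, 18, 13, 6, 20, 4, 17]
j=2: v[2]=15 ≤ 17 → i=2, swap v[2],v[2] (no change) → [11, 10, 15, 14, 22, 18, 13, 6, 20, 4, 17]
j=3: v[3]=14 ≤ 17 → i=3, swap v[3],v[3] (no change) → [11, 10, 15, 14, 22, 18, 13, 6, 20, 4, 17]
j=4: v[4]=22 > 17 → no swap
j=5: v[5]=18 > 17 → no swap
j=6: v[6]=13 ≤ 17 → i=4, swap v[4],v[6] → [11, 10, 15, 14, 13, 18, 22, 6, 20, 4, 17]
j=7: v[7]=6 ≤ 17 → i=5, swap v[5],v[7] → [11, 10, 15, 14, 13, 6, 22, 18, 20, 4, 17]
j=8: v[8]=20 > 17 → no swap
j=9: v[9]=4 ≤ 17 → i=6, swap v[6],v[9] → [11, 10, 15, 14, 13, 6, 4, 18, 20, 22, 17]
final swap v[7],v[10] → [11, 10, 15, 14, 13, 6, 4, 17, 20, 22, 18]; return 7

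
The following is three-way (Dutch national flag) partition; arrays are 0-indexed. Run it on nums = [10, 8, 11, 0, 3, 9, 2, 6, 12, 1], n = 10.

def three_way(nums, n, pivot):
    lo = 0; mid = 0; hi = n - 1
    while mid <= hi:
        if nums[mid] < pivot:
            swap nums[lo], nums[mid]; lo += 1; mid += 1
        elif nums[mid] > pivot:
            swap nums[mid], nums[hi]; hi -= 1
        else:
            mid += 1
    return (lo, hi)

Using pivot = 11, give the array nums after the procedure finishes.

lo=0 mid=0 hi=9
10<11: swap(0,0), lo=1 mid=1 ⇒ [10, 8, 11, 0, 3, 9, 2, 6, 12, 1]
8<11: swap(1,1), lo=2 mid=2 ⇒ [10, 8, 11, 0, 3, 9, 2, 6, 12, 1]
11=11: mid=3
0<11: swap(2,3), lo=3 mid=4 ⇒ [10, 8, 0, 11, 3, 9, 2, 6, 12, 1]
3<11: swap(3,4), lo=4 mid=5 ⇒ [10, 8, 0, 3, 11, 9, 2, 6, 12, 1]
9<11: swap(4,5), lo=5 mid=6 ⇒ [10, 8, 0, 3, 9, 11, 2, 6, 12, 1]
2<11: swap(5,6), lo=6 mid=7 ⇒ [10, 8, 0, 3, 9, 2, 11, 6, 12, 1]
6<11: swap(6,7), lo=7 mid=8 ⇒ [10, 8, 0, 3, 9, 2, 6, 11, 12, 1]
12>11: swap(8,9), hi=8 ⇒ [10, 8, 0, 3, 9, 2, 6, 11, 1, 12]
1<11: swap(7,8), lo=8 mid=9 ⇒ [10, 8, 0, 3, 9, 2, 6, 1, 11, 12]
done. lo=8 hi=8; nums=[10, 8, 0, 3, 9, 2, 6, 1, 11, 12]

[10, 8, 0, 3, 9, 2, 6, 1, 11, 12]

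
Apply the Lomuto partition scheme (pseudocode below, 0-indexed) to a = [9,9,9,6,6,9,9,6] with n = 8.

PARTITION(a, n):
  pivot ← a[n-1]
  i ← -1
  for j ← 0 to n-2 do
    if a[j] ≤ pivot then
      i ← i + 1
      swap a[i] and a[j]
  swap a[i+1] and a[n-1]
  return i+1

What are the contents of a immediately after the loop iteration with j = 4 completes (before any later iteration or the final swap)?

[6,6,9,9,9,9,9,6]

pivot=6, i=-1
j=0: 9>6, skip
j=1: 9>6, skip
j=2: 9>6, skip
j=3: 6≤6, i=0, swap(0,3) ⇒ [6,9,9,9,6,9,9,6]
j=4: 6≤6, i=1, swap(1,4) ⇒ [6,6,9,9,9,9,9,6]
(after j=4) a = [6,6,9,9,9,9,9,6]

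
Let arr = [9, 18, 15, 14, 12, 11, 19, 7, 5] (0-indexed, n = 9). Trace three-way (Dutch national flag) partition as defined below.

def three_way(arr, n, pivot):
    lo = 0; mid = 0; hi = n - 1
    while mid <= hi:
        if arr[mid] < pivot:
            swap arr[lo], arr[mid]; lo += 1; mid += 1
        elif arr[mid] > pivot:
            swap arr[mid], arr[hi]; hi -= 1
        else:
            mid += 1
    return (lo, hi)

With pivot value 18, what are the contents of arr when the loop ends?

[9, 15, 14, 12, 11, 5, 7, 18, 19]

lo=0 mid=0 hi=8
9<18: swap(0,0), lo=1 mid=1 ⇒ [9, 18, 15, 14, 12, 11, 19, 7, 5]
18=18: mid=2
15<18: swap(1,2), lo=2 mid=3 ⇒ [9, 15, 18, 14, 12, 11, 19, 7, 5]
14<18: swap(2,3), lo=3 mid=4 ⇒ [9, 15, 14, 18, 12, 11, 19, 7, 5]
12<18: swap(3,4), lo=4 mid=5 ⇒ [9, 15, 14, 12, 18, 11, 19, 7, 5]
11<18: swap(4,5), lo=5 mid=6 ⇒ [9, 15, 14, 12, 11, 18, 19, 7, 5]
19>18: swap(6,8), hi=7 ⇒ [9, 15, 14, 12, 11, 18, 5, 7, 19]
5<18: swap(5,6), lo=6 mid=7 ⇒ [9, 15, 14, 12, 11, 5, 18, 7, 19]
7<18: swap(6,7), lo=7 mid=8 ⇒ [9, 15, 14, 12, 11, 5, 7, 18, 19]
done. lo=7 hi=7; arr=[9, 15, 14, 12, 11, 5, 7, 18, 19]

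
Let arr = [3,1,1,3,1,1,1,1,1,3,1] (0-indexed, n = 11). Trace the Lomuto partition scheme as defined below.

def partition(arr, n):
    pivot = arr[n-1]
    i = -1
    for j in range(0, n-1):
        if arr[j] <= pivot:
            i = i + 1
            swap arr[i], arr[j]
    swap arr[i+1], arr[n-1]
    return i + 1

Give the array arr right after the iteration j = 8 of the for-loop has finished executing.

[1,1,1,1,1,1,1,3,3,3,1]

pivot=1, i=-1
j=0: 3>1, skip
j=1: 1≤1, i=0, swap(0,1) ⇒ [1,3,1,3,1,1,1,1,1,3,1]
j=2: 1≤1, i=1, swap(1,2) ⇒ [1,1,3,3,1,1,1,1,1,3,1]
j=3: 3>1, skip
j=4: 1≤1, i=2, swap(2,4) ⇒ [1,1,1,3,3,1,1,1,1,3,1]
j=5: 1≤1, i=3, swap(3,5) ⇒ [1,1,1,1,3,3,1,1,1,3,1]
j=6: 1≤1, i=4, swap(4,6) ⇒ [1,1,1,1,1,3,3,1,1,3,1]
j=7: 1≤1, i=5, swap(5,7) ⇒ [1,1,1,1,1,1,3,3,1,3,1]
j=8: 1≤1, i=6, swap(6,8) ⇒ [1,1,1,1,1,1,1,3,3,3,1]
(after j=8) arr = [1,1,1,1,1,1,1,3,3,3,1]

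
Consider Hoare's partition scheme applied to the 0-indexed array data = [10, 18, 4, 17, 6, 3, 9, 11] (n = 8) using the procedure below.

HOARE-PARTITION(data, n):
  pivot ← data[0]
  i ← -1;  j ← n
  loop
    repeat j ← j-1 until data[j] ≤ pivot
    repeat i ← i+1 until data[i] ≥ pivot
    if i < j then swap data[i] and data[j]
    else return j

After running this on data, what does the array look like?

[9, 3, 4, 6, 17, 18, 10, 11]

pivot = data[0] = 10; i = -1, j = 8
j→6 (data[6]=9≤10), i→0 (data[0]=10≥10); i<j, swap → [9, 18, 4, 17, 6, 3, 10, 11]
j→5 (data[5]=3≤10), i→1 (data[1]=18≥10); i<j, swap → [9, 3, 4, 17, 6, 18, 10, 11]
j→4 (data[4]=6≤10), i→3 (data[3]=17≥10); i<j, swap → [9, 3, 4, 6, 17, 18, 10, 11]
j→3, i→4; i≥j, return j=3. data = [9, 3, 4, 6, 17, 18, 10, 11]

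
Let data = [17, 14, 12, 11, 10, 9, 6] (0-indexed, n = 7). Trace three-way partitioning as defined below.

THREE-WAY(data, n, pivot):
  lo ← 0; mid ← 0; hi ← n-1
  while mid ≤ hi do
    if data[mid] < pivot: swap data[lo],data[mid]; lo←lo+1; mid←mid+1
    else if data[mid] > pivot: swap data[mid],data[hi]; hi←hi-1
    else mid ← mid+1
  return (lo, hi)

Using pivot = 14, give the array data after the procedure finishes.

[6, 12, 11, 10, 9, 14, 17]

pivot = 14; lo=0, mid=0, hi=6
data[mid]=17>14: swap data[0],data[6]; hi=5 → [6, 14, 12, 11, 10, 9, 17]
data[mid]=6<14: swap data[0],data[0]; lo=1,mid=1 → [6, 14, 12, 11, 10, 9, 17]
data[mid]=14=14: mid=2
data[mid]=12<14: swap data[1],data[2]; lo=2,mid=3 → [6, 12, 14, 11, 10, 9, 17]
data[mid]=11<14: swap data[2],data[3]; lo=3,mid=4 → [6, 12, 11, 14, 10, 9, 17]
data[mid]=10<14: swap data[3],data[4]; lo=4,mid=5 → [6, 12, 11, 10, 14, 9, 17]
data[mid]=9<14: swap data[4],data[5]; lo=5,mid=6 → [6, 12, 11, 10, 9, 14, 17]
end: lo=5, hi=5; data = [6, 12, 11, 10, 9, 14, 17]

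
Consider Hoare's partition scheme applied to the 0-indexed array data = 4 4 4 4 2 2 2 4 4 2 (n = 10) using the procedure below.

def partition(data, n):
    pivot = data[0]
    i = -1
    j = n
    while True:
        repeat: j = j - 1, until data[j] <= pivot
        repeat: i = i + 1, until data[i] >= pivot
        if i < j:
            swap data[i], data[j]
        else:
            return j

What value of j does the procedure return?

5

pivot=4
j stops at 9 (2), i stops at 0 (4); swap ⇒ 2 4 4 4 2 2 2 4 4 4
j stops at 8 (4), i stops at 1 (4); swap ⇒ 2 4 4 4 2 2 2 4 4 4
j stops at 7 (4), i stops at 2 (4); swap ⇒ 2 4 4 4 2 2 2 4 4 4
j stops at 6 (2), i stops at 3 (4); swap ⇒ 2 4 4 2 2 2 4 4 4 4
j stops at 5, i stops at 6; i≥j ⇒ return 5. data=2 4 4 2 2 2 4 4 4 4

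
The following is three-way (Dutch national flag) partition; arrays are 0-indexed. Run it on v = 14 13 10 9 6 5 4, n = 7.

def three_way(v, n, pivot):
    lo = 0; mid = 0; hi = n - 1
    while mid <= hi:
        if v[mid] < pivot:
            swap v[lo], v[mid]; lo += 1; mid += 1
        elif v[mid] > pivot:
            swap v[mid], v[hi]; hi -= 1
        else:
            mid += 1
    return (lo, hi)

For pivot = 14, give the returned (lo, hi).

(6, 6)

lo=0 mid=0 hi=6
14=14: mid=1
13<14: swap(0,1), lo=1 mid=2 ⇒ 13 14 10 9 6 5 4
10<14: swap(1,2), lo=2 mid=3 ⇒ 13 10 14 9 6 5 4
9<14: swap(2,3), lo=3 mid=4 ⇒ 13 10 9 14 6 5 4
6<14: swap(3,4), lo=4 mid=5 ⇒ 13 10 9 6 14 5 4
5<14: swap(4,5), lo=5 mid=6 ⇒ 13 10 9 6 5 14 4
4<14: swap(5,6), lo=6 mid=7 ⇒ 13 10 9 6 5 4 14
done. lo=6 hi=6; v=13 10 9 6 5 4 14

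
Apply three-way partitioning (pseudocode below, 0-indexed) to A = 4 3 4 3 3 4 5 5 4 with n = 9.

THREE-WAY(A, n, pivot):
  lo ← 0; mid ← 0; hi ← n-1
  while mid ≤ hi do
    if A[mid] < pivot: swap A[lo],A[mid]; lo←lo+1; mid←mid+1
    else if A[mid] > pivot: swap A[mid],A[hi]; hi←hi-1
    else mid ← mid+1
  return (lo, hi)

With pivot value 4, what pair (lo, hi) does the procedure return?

pivot = 4; lo=0, mid=0, hi=8
A[mid]=4=4: mid=1
A[mid]=3<4: swap A[0],A[1]; lo=1,mid=2 → 3 4 4 3 3 4 5 5 4
A[mid]=4=4: mid=3
A[mid]=3<4: swap A[1],A[3]; lo=2,mid=4 → 3 3 4 4 3 4 5 5 4
A[mid]=3<4: swap A[2],A[4]; lo=3,mid=5 → 3 3 3 4 4 4 5 5 4
A[mid]=4=4: mid=6
A[mid]=5>4: swap A[6],A[8]; hi=7 → 3 3 3 4 4 4 4 5 5
A[mid]=4=4: mid=7
A[mid]=5>4: swap A[7],A[7]; hi=6 → 3 3 3 4 4 4 4 5 5
end: lo=3, hi=6; A = 3 3 3 4 4 4 4 5 5

(3, 6)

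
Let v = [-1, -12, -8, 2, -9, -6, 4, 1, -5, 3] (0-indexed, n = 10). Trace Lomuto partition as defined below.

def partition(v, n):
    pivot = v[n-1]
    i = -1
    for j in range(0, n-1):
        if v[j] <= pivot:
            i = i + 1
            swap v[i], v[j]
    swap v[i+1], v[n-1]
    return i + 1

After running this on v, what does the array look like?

pivot=3, i=-1
j=0: -1≤3, i=0, swap(0,0) ⇒ [-1, -12, -8, 2, -9, -6, 4, 1, -5, 3]
j=1: -12≤3, i=1, swap(1,1) ⇒ [-1, -12, -8, 2, -9, -6, 4, 1, -5, 3]
j=2: -8≤3, i=2, swap(2,2) ⇒ [-1, -12, -8, 2, -9, -6, 4, 1, -5, 3]
j=3: 2≤3, i=3, swap(3,3) ⇒ [-1, -12, -8, 2, -9, -6, 4, 1, -5, 3]
j=4: -9≤3, i=4, swap(4,4) ⇒ [-1, -12, -8, 2, -9, -6, 4, 1, -5, 3]
j=5: -6≤3, i=5, swap(5,5) ⇒ [-1, -12, -8, 2, -9, -6, 4, 1, -5, 3]
j=6: 4>3, skip
j=7: 1≤3, i=6, swap(6,7) ⇒ [-1, -12, -8, 2, -9, -6, 1, 4, -5, 3]
j=8: -5≤3, i=7, swap(7,8) ⇒ [-1, -12, -8, 2, -9, -6, 1, -5, 4, 3]
swap(8,9) ⇒ [-1, -12, -8, 2, -9, -6, 1, -5, 3, 4]; return 8

[-1, -12, -8, 2, -9, -6, 1, -5, 3, 4]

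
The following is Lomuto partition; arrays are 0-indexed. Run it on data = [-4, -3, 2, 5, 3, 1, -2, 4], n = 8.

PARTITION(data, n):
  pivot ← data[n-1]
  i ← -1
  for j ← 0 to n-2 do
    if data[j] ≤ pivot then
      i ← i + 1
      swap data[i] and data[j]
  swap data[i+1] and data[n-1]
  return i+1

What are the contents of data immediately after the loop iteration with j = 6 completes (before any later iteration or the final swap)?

[-4, -3, 2, 3, 1, -2, 5, 4]

pivot=4, i=-1
j=0: -4≤4, i=0, swap(0,0) ⇒ [-4, -3, 2, 5, 3, 1, -2, 4]
j=1: -3≤4, i=1, swap(1,1) ⇒ [-4, -3, 2, 5, 3, 1, -2, 4]
j=2: 2≤4, i=2, swap(2,2) ⇒ [-4, -3, 2, 5, 3, 1, -2, 4]
j=3: 5>4, skip
j=4: 3≤4, i=3, swap(3,4) ⇒ [-4, -3, 2, 3, 5, 1, -2, 4]
j=5: 1≤4, i=4, swap(4,5) ⇒ [-4, -3, 2, 3, 1, 5, -2, 4]
j=6: -2≤4, i=5, swap(5,6) ⇒ [-4, -3, 2, 3, 1, -2, 5, 4]
(after j=6) data = [-4, -3, 2, 3, 1, -2, 5, 4]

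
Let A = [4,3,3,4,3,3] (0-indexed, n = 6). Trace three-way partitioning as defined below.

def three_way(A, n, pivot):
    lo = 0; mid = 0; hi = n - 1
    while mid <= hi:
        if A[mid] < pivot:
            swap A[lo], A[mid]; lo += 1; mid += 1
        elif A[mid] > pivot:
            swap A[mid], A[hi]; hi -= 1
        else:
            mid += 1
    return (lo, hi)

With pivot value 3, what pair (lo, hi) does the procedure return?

pivot = 3; lo=0, mid=0, hi=5
A[mid]=4>3: swap A[0],A[5]; hi=4 → [3,3,3,4,3,4]
A[mid]=3=3: mid=1
A[mid]=3=3: mid=2
A[mid]=3=3: mid=3
A[mid]=4>3: swap A[3],A[4]; hi=3 → [3,3,3,3,4,4]
A[mid]=3=3: mid=4
end: lo=0, hi=3; A = [3,3,3,3,4,4]

(0, 3)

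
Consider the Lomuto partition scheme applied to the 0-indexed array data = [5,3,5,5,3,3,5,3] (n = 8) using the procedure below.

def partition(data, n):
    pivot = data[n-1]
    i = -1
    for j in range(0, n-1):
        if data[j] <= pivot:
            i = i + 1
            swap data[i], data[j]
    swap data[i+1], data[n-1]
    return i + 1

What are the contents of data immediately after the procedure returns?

pivot = data[7] = 3; i = -1
j=0: data[0]=5 > 3 → no swap
j=1: data[1]=3 ≤ 3 → i=0, swap data[0],data[1] → [3,5,5,5,3,3,5,3]
j=2: data[2]=5 > 3 → no swap
j=3: data[3]=5 > 3 → no swap
j=4: data[4]=3 ≤ 3 → i=1, swap data[1],data[4] → [3,3,5,5,5,3,5,3]
j=5: data[5]=3 ≤ 3 → i=2, swap data[2],data[5] → [3,3,3,5,5,5,5,3]
j=6: data[6]=5 > 3 → no swap
final swap data[3],data[7] → [3,3,3,3,5,5,5,5]; return 3

[3,3,3,3,5,5,5,5]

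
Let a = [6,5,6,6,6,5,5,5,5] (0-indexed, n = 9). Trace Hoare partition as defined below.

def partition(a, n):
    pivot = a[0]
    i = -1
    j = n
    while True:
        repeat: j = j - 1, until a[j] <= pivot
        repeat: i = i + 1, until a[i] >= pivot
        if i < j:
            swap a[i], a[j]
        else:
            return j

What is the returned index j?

pivot=6
j stops at 8 (5), i stops at 0 (6); swap ⇒ [5,5,6,6,6,5,5,5,6]
j stops at 7 (5), i stops at 2 (6); swap ⇒ [5,5,5,6,6,5,5,6,6]
j stops at 6 (5), i stops at 3 (6); swap ⇒ [5,5,5,5,6,5,6,6,6]
j stops at 5 (5), i stops at 4 (6); swap ⇒ [5,5,5,5,5,6,6,6,6]
j stops at 4, i stops at 5; i≥j ⇒ return 4. a=[5,5,5,5,5,6,6,6,6]

4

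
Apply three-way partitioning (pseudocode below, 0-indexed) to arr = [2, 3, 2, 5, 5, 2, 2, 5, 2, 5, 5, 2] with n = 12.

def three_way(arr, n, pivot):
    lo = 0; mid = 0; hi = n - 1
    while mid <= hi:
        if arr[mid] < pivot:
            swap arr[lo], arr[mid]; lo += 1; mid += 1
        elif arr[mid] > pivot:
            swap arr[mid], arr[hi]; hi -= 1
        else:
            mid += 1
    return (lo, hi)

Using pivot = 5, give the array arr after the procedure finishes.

lo=0 mid=0 hi=11
2<5: swap(0,0), lo=1 mid=1 ⇒ [2, 3, 2, 5, 5, 2, 2, 5, 2, 5, 5, 2]
3<5: swap(1,1), lo=2 mid=2 ⇒ [2, 3, 2, 5, 5, 2, 2, 5, 2, 5, 5, 2]
2<5: swap(2,2), lo=3 mid=3 ⇒ [2, 3, 2, 5, 5, 2, 2, 5, 2, 5, 5, 2]
5=5: mid=4
5=5: mid=5
2<5: swap(3,5), lo=4 mid=6 ⇒ [2, 3, 2, 2, 5, 5, 2, 5, 2, 5, 5, 2]
2<5: swap(4,6), lo=5 mid=7 ⇒ [2, 3, 2, 2, 2, 5, 5, 5, 2, 5, 5, 2]
5=5: mid=8
2<5: swap(5,8), lo=6 mid=9 ⇒ [2, 3, 2, 2, 2, 2, 5, 5, 5, 5, 5, 2]
5=5: mid=10
5=5: mid=11
2<5: swap(6,11), lo=7 mid=12 ⇒ [2, 3, 2, 2, 2, 2, 2, 5, 5, 5, 5, 5]
done. lo=7 hi=11; arr=[2, 3, 2, 2, 2, 2, 2, 5, 5, 5, 5, 5]

[2, 3, 2, 2, 2, 2, 2, 5, 5, 5, 5, 5]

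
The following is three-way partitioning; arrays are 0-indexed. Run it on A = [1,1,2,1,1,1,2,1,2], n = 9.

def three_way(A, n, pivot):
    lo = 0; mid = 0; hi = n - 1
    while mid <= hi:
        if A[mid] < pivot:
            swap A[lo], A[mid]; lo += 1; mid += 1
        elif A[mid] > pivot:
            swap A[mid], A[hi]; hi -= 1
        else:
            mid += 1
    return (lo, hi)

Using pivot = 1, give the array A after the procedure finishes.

[1,1,1,1,1,1,2,2,2]

lo=0 mid=0 hi=8
1=1: mid=1
1=1: mid=2
2>1: swap(2,8), hi=7 ⇒ [1,1,2,1,1,1,2,1,2]
2>1: swap(2,7), hi=6 ⇒ [1,1,1,1,1,1,2,2,2]
1=1: mid=3
1=1: mid=4
1=1: mid=5
1=1: mid=6
2>1: swap(6,6), hi=5 ⇒ [1,1,1,1,1,1,2,2,2]
done. lo=0 hi=5; A=[1,1,1,1,1,1,2,2,2]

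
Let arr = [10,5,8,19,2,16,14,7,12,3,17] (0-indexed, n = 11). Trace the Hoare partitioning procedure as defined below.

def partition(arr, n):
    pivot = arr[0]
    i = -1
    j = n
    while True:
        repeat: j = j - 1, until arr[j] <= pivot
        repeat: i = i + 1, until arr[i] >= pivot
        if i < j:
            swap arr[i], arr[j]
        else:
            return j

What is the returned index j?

pivot = arr[0] = 10; i = -1, j = 11
j→9 (arr[9]=3≤10), i→0 (arr[0]=10≥10); i<j, swap → [3,5,8,19,2,16,14,7,12,10,17]
j→7 (arr[7]=7≤10), i→3 (arr[3]=19≥10); i<j, swap → [3,5,8,7,2,16,14,19,12,10,17]
j→4, i→5; i≥j, return j=4. arr = [3,5,8,7,2,16,14,19,12,10,17]

4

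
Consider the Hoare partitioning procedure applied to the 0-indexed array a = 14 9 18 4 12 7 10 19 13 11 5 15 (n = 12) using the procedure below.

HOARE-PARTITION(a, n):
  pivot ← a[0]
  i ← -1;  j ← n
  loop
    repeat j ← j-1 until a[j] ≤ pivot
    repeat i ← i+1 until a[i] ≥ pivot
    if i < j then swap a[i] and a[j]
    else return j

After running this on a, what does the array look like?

5 9 11 4 12 7 10 13 19 18 14 15

pivot = a[0] = 14; i = -1, j = 12
j→10 (a[10]=5≤14), i→0 (a[0]=14≥14); i<j, swap → 5 9 18 4 12 7 10 19 13 11 14 15
j→9 (a[9]=11≤14), i→2 (a[2]=18≥14); i<j, swap → 5 9 11 4 12 7 10 19 13 18 14 15
j→8 (a[8]=13≤14), i→7 (a[7]=19≥14); i<j, swap → 5 9 11 4 12 7 10 13 19 18 14 15
j→7, i→8; i≥j, return j=7. a = 5 9 11 4 12 7 10 13 19 18 14 15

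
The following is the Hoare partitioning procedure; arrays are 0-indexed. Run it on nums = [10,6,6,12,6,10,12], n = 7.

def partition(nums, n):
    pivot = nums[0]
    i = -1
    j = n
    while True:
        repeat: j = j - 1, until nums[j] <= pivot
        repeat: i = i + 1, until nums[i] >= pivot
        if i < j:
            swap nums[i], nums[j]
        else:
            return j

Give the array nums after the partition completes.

[10,6,6,6,12,10,12]

pivot=10
j stops at 5 (10), i stops at 0 (10); swap ⇒ [10,6,6,12,6,10,12]
j stops at 4 (6), i stops at 3 (12); swap ⇒ [10,6,6,6,12,10,12]
j stops at 3, i stops at 4; i≥j ⇒ return 3. nums=[10,6,6,6,12,10,12]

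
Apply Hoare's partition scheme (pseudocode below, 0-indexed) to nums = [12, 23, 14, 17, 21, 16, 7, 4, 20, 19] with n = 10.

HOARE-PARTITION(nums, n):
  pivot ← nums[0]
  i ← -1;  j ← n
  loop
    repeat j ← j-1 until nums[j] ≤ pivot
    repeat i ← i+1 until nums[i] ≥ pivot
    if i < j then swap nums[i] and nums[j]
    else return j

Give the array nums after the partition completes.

pivot=12
j stops at 7 (4), i stops at 0 (12); swap ⇒ [4, 23, 14, 17, 21, 16, 7, 12, 20, 19]
j stops at 6 (7), i stops at 1 (23); swap ⇒ [4, 7, 14, 17, 21, 16, 23, 12, 20, 19]
j stops at 1, i stops at 2; i≥j ⇒ return 1. nums=[4, 7, 14, 17, 21, 16, 23, 12, 20, 19]

[4, 7, 14, 17, 21, 16, 23, 12, 20, 19]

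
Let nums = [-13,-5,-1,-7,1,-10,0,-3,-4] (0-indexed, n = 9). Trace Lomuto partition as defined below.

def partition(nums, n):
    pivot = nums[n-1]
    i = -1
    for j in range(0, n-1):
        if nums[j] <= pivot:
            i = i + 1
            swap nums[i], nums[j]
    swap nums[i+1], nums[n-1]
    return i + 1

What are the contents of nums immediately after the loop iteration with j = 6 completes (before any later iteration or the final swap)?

[-13,-5,-7,-10,1,-1,0,-3,-4]

pivot = nums[8] = -4; i = -1
j=0: nums[0]=-13 ≤ -4 → i=0, swap nums[0],nums[0] (no change) → [-13,-5,-1,-7,1,-10,0,-3,-4]
j=1: nums[1]=-5 ≤ -4 → i=1, swap nums[1],nums[1] (no change) → [-13,-5,-1,-7,1,-10,0,-3,-4]
j=2: nums[2]=-1 > -4 → no swap
j=3: nums[3]=-7 ≤ -4 → i=2, swap nums[2],nums[3] → [-13,-5,-7,-1,1,-10,0,-3,-4]
j=4: nums[4]=1 > -4 → no swap
j=5: nums[5]=-10 ≤ -4 → i=3, swap nums[3],nums[5] → [-13,-5,-7,-10,1,-1,0,-3,-4]
j=6: nums[6]=0 > -4 → no swap
(after j=6) nums = [-13,-5,-7,-10,1,-1,0,-3,-4]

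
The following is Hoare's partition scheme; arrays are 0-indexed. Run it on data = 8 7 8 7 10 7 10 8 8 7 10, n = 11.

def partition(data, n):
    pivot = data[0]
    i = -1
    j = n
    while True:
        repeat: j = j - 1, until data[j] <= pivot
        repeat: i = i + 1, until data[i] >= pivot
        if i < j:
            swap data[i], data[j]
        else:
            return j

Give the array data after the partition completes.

7 7 8 7 8 7 10 10 8 8 10

pivot=8
j stops at 9 (7), i stops at 0 (8); swap ⇒ 7 7 8 7 10 7 10 8 8 8 10
j stops at 8 (8), i stops at 2 (8); swap ⇒ 7 7 8 7 10 7 10 8 8 8 10
j stops at 7 (8), i stops at 4 (10); swap ⇒ 7 7 8 7 8 7 10 10 8 8 10
j stops at 5, i stops at 6; i≥j ⇒ return 5. data=7 7 8 7 8 7 10 10 8 8 10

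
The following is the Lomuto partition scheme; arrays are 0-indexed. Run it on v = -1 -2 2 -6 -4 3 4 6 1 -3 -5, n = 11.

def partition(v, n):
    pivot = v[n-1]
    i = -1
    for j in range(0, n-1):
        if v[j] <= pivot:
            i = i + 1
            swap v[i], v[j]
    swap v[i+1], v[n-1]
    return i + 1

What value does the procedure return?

1

pivot = v[10] = -5; i = -1
j=0: v[0]=-1 > -5 → no swap
j=1: v[1]=-2 > -5 → no swap
j=2: v[2]=2 > -5 → no swap
j=3: v[3]=-6 ≤ -5 → i=0, swap v[0],v[3] → -6 -2 2 -1 -4 3 4 6 1 -3 -5
j=4: v[4]=-4 > -5 → no swap
j=5: v[5]=3 > -5 → no swap
j=6: v[6]=4 > -5 → no swap
j=7: v[7]=6 > -5 → no swap
j=8: v[8]=1 > -5 → no swap
j=9: v[9]=-3 > -5 → no swap
final swap v[1],v[10] → -6 -5 2 -1 -4 3 4 6 1 -3 -2; return 1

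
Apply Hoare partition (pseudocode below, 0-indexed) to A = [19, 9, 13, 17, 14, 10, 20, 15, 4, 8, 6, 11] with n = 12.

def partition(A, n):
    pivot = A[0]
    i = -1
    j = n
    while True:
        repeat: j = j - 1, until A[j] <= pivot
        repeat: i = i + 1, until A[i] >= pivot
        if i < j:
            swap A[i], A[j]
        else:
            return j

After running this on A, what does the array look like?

[11, 9, 13, 17, 14, 10, 6, 15, 4, 8, 20, 19]

pivot = A[0] = 19; i = -1, j = 12
j→11 (A[11]=11≤19), i→0 (A[0]=19≥19); i<j, swap → [11, 9, 13, 17, 14, 10, 20, 15, 4, 8, 6, 19]
j→10 (A[10]=6≤19), i→6 (A[6]=20≥19); i<j, swap → [11, 9, 13, 17, 14, 10, 6, 15, 4, 8, 20, 19]
j→9, i→10; i≥j, return j=9. A = [11, 9, 13, 17, 14, 10, 6, 15, 4, 8, 20, 19]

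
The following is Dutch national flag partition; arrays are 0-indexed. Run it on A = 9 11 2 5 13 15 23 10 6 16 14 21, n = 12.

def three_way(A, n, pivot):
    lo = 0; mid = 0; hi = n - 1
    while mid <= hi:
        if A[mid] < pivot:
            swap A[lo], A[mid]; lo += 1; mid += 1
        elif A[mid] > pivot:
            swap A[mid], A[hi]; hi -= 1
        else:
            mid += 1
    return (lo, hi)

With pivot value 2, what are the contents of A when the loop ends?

pivot = 2; lo=0, mid=0, hi=11
A[mid]=9>2: swap A[0],A[11]; hi=10 → 21 11 2 5 13 15 23 10 6 16 14 9
A[mid]=21>2: swap A[0],A[10]; hi=9 → 14 11 2 5 13 15 23 10 6 16 21 9
A[mid]=14>2: swap A[0],A[9]; hi=8 → 16 11 2 5 13 15 23 10 6 14 21 9
A[mid]=16>2: swap A[0],A[8]; hi=7 → 6 11 2 5 13 15 23 10 16 14 21 9
A[mid]=6>2: swap A[0],A[7]; hi=6 → 10 11 2 5 13 15 23 6 16 14 21 9
A[mid]=10>2: swap A[0],A[6]; hi=5 → 23 11 2 5 13 15 10 6 16 14 21 9
A[mid]=23>2: swap A[0],A[5]; hi=4 → 15 11 2 5 13 23 10 6 16 14 21 9
A[mid]=15>2: swap A[0],A[4]; hi=3 → 13 11 2 5 15 23 10 6 16 14 21 9
A[mid]=13>2: swap A[0],A[3]; hi=2 → 5 11 2 13 15 23 10 6 16 14 21 9
A[mid]=5>2: swap A[0],A[2]; hi=1 → 2 11 5 13 15 23 10 6 16 14 21 9
A[mid]=2=2: mid=1
A[mid]=11>2: swap A[1],A[1]; hi=0 → 2 11 5 13 15 23 10 6 16 14 21 9
end: lo=0, hi=0; A = 2 11 5 13 15 23 10 6 16 14 21 9

2 11 5 13 15 23 10 6 16 14 21 9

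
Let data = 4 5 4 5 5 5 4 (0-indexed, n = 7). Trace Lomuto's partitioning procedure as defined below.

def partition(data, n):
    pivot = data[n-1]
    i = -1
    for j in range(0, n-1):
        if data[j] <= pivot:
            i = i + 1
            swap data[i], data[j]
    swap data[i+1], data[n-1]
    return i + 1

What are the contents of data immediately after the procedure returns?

pivot=4, i=-1
j=0: 4≤4, i=0, swap(0,0) ⇒ 4 5 4 5 5 5 4
j=1: 5>4, skip
j=2: 4≤4, i=1, swap(1,2) ⇒ 4 4 5 5 5 5 4
j=3: 5>4, skip
j=4: 5>4, skip
j=5: 5>4, skip
swap(2,6) ⇒ 4 4 4 5 5 5 5; return 2

4 4 4 5 5 5 5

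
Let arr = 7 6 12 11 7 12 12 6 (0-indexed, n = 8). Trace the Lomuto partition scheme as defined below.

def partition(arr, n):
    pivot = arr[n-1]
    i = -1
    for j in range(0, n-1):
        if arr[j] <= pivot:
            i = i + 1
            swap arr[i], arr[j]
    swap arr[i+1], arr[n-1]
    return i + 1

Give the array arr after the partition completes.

pivot = arr[7] = 6; i = -1
j=0: arr[0]=7 > 6 → no swap
j=1: arr[1]=6 ≤ 6 → i=0, swap arr[0],arr[1] → 6 7 12 11 7 12 12 6
j=2: arr[2]=12 > 6 → no swap
j=3: arr[3]=11 > 6 → no swap
j=4: arr[4]=7 > 6 → no swap
j=5: arr[5]=12 > 6 → no swap
j=6: arr[6]=12 > 6 → no swap
final swap arr[1],arr[7] → 6 6 12 11 7 12 12 7; return 1

6 6 12 11 7 12 12 7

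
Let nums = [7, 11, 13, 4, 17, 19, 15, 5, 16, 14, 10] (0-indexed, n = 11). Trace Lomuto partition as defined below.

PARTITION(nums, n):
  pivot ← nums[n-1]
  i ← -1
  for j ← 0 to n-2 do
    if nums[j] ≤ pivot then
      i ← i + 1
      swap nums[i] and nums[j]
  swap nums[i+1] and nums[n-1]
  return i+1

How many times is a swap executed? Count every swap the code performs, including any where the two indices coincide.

pivot=10, i=-1
j=0: 7≤10, i=0, swap(0,0) ⇒ [7, 11, 13, 4, 17, 19, 15, 5, 16, 14, 10]
j=1: 11>10, skip
j=2: 13>10, skip
j=3: 4≤10, i=1, swap(1,3) ⇒ [7, 4, 13, 11, 17, 19, 15, 5, 16, 14, 10]
j=4: 17>10, skip
j=5: 19>10, skip
j=6: 15>10, skip
j=7: 5≤10, i=2, swap(2,7) ⇒ [7, 4, 5, 11, 17, 19, 15, 13, 16, 14, 10]
j=8: 16>10, skip
j=9: 14>10, skip
swap(3,10) ⇒ [7, 4, 5, 10, 17, 19, 15, 13, 16, 14, 11]; return 3

4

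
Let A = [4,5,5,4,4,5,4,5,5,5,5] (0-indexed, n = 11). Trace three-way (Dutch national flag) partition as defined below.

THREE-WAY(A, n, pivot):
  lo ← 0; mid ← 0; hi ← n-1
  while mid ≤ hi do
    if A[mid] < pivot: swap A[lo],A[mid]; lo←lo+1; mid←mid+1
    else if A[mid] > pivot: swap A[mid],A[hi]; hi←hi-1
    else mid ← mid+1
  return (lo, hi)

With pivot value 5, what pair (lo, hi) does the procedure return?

(4, 10)

lo=0 mid=0 hi=10
4<5: swap(0,0), lo=1 mid=1 ⇒ [4,5,5,4,4,5,4,5,5,5,5]
5=5: mid=2
5=5: mid=3
4<5: swap(1,3), lo=2 mid=4 ⇒ [4,4,5,5,4,5,4,5,5,5,5]
4<5: swap(2,4), lo=3 mid=5 ⇒ [4,4,4,5,5,5,4,5,5,5,5]
5=5: mid=6
4<5: swap(3,6), lo=4 mid=7 ⇒ [4,4,4,4,5,5,5,5,5,5,5]
5=5: mid=8
5=5: mid=9
5=5: mid=10
5=5: mid=11
done. lo=4 hi=10; A=[4,4,4,4,5,5,5,5,5,5,5]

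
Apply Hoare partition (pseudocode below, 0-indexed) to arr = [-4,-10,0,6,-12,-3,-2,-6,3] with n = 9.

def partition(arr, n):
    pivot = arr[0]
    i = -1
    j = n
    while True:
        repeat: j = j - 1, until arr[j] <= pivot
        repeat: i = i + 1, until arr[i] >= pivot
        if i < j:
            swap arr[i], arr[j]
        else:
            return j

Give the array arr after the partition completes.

pivot = arr[0] = -4; i = -1, j = 9
j→7 (arr[7]=-6≤-4), i→0 (arr[0]=-4≥-4); i<j, swap → [-6,-10,0,6,-12,-3,-2,-4,3]
j→4 (arr[4]=-12≤-4), i→2 (arr[2]=0≥-4); i<j, swap → [-6,-10,-12,6,0,-3,-2,-4,3]
j→2, i→3; i≥j, return j=2. arr = [-6,-10,-12,6,0,-3,-2,-4,3]

[-6,-10,-12,6,0,-3,-2,-4,3]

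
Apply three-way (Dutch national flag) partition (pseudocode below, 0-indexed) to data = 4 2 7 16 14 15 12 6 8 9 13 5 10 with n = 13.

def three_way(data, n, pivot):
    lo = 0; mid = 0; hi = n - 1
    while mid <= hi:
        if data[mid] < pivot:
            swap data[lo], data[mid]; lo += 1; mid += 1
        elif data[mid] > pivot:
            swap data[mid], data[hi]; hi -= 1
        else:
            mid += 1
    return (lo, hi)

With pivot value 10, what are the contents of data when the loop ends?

4 2 7 5 9 8 6 10 12 13 15 14 16

lo=0 mid=0 hi=12
4<10: swap(0,0), lo=1 mid=1 ⇒ 4 2 7 16 14 15 12 6 8 9 13 5 10
2<10: swap(1,1), lo=2 mid=2 ⇒ 4 2 7 16 14 15 12 6 8 9 13 5 10
7<10: swap(2,2), lo=3 mid=3 ⇒ 4 2 7 16 14 15 12 6 8 9 13 5 10
16>10: swap(3,12), hi=11 ⇒ 4 2 7 10 14 15 12 6 8 9 13 5 16
10=10: mid=4
14>10: swap(4,11), hi=10 ⇒ 4 2 7 10 5 15 12 6 8 9 13 14 16
5<10: swap(3,4), lo=4 mid=5 ⇒ 4 2 7 5 10 15 12 6 8 9 13 14 16
15>10: swap(5,10), hi=9 ⇒ 4 2 7 5 10 13 12 6 8 9 15 14 16
13>10: swap(5,9), hi=8 ⇒ 4 2 7 5 10 9 12 6 8 13 15 14 16
9<10: swap(4,5), lo=5 mid=6 ⇒ 4 2 7 5 9 10 12 6 8 13 15 14 16
12>10: swap(6,8), hi=7 ⇒ 4 2 7 5 9 10 8 6 12 13 15 14 16
8<10: swap(5,6), lo=6 mid=7 ⇒ 4 2 7 5 9 8 10 6 12 13 15 14 16
6<10: swap(6,7), lo=7 mid=8 ⇒ 4 2 7 5 9 8 6 10 12 13 15 14 16
done. lo=7 hi=7; data=4 2 7 5 9 8 6 10 12 13 15 14 16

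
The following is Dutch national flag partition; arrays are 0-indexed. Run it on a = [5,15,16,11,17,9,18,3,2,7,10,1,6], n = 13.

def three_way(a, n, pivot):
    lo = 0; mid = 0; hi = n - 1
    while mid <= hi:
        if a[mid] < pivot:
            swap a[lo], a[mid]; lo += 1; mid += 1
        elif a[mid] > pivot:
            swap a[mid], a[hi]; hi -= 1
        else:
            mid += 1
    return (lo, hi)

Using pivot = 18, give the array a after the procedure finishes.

lo=0 mid=0 hi=12
5<18: swap(0,0), lo=1 mid=1 ⇒ [5,15,16,11,17,9,18,3,2,7,10,1,6]
15<18: swap(1,1), lo=2 mid=2 ⇒ [5,15,16,11,17,9,18,3,2,7,10,1,6]
16<18: swap(2,2), lo=3 mid=3 ⇒ [5,15,16,11,17,9,18,3,2,7,10,1,6]
11<18: swap(3,3), lo=4 mid=4 ⇒ [5,15,16,11,17,9,18,3,2,7,10,1,6]
17<18: swap(4,4), lo=5 mid=5 ⇒ [5,15,16,11,17,9,18,3,2,7,10,1,6]
9<18: swap(5,5), lo=6 mid=6 ⇒ [5,15,16,11,17,9,18,3,2,7,10,1,6]
18=18: mid=7
3<18: swap(6,7), lo=7 mid=8 ⇒ [5,15,16,11,17,9,3,18,2,7,10,1,6]
2<18: swap(7,8), lo=8 mid=9 ⇒ [5,15,16,11,17,9,3,2,18,7,10,1,6]
7<18: swap(8,9), lo=9 mid=10 ⇒ [5,15,16,11,17,9,3,2,7,18,10,1,6]
10<18: swap(9,10), lo=10 mid=11 ⇒ [5,15,16,11,17,9,3,2,7,10,18,1,6]
1<18: swap(10,11), lo=11 mid=12 ⇒ [5,15,16,11,17,9,3,2,7,10,1,18,6]
6<18: swap(11,12), lo=12 mid=13 ⇒ [5,15,16,11,17,9,3,2,7,10,1,6,18]
done. lo=12 hi=12; a=[5,15,16,11,17,9,3,2,7,10,1,6,18]

[5,15,16,11,17,9,3,2,7,10,1,6,18]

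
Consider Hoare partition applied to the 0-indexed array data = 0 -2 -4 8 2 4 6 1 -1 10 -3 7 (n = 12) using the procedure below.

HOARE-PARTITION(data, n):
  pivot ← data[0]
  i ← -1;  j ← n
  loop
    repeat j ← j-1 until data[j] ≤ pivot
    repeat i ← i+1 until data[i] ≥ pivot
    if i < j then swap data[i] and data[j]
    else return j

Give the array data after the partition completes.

-3 -2 -4 -1 2 4 6 1 8 10 0 7

pivot = data[0] = 0; i = -1, j = 12
j→10 (data[10]=-3≤0), i→0 (data[0]=0≥0); i<j, swap → -3 -2 -4 8 2 4 6 1 -1 10 0 7
j→8 (data[8]=-1≤0), i→3 (data[3]=8≥0); i<j, swap → -3 -2 -4 -1 2 4 6 1 8 10 0 7
j→3, i→4; i≥j, return j=3. data = -3 -2 -4 -1 2 4 6 1 8 10 0 7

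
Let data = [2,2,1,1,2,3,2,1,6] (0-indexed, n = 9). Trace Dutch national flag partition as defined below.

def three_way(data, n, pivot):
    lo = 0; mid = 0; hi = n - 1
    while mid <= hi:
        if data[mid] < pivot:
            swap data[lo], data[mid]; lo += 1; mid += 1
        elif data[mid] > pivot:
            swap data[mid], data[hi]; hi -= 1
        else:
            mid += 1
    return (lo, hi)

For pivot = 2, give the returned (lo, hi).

lo=0 mid=0 hi=8
2=2: mid=1
2=2: mid=2
1<2: swap(0,2), lo=1 mid=3 ⇒ [1,2,2,1,2,3,2,1,6]
1<2: swap(1,3), lo=2 mid=4 ⇒ [1,1,2,2,2,3,2,1,6]
2=2: mid=5
3>2: swap(5,8), hi=7 ⇒ [1,1,2,2,2,6,2,1,3]
6>2: swap(5,7), hi=6 ⇒ [1,1,2,2,2,1,2,6,3]
1<2: swap(2,5), lo=3 mid=6 ⇒ [1,1,1,2,2,2,2,6,3]
2=2: mid=7
done. lo=3 hi=6; data=[1,1,1,2,2,2,2,6,3]

(3, 6)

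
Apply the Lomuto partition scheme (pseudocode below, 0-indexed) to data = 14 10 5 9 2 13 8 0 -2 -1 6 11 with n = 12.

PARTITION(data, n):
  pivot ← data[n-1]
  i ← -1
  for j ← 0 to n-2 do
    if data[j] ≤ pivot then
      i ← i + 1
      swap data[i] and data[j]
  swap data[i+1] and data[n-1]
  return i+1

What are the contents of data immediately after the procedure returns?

pivot=11, i=-1
j=0: 14>11, skip
j=1: 10≤11, i=0, swap(0,1) ⇒ 10 14 5 9 2 13 8 0 -2 -1 6 11
j=2: 5≤11, i=1, swap(1,2) ⇒ 10 5 14 9 2 13 8 0 -2 -1 6 11
j=3: 9≤11, i=2, swap(2,3) ⇒ 10 5 9 14 2 13 8 0 -2 -1 6 11
j=4: 2≤11, i=3, swap(3,4) ⇒ 10 5 9 2 14 13 8 0 -2 -1 6 11
j=5: 13>11, skip
j=6: 8≤11, i=4, swap(4,6) ⇒ 10 5 9 2 8 13 14 0 -2 -1 6 11
j=7: 0≤11, i=5, swap(5,7) ⇒ 10 5 9 2 8 0 14 13 -2 -1 6 11
j=8: -2≤11, i=6, swap(6,8) ⇒ 10 5 9 2 8 0 -2 13 14 -1 6 11
j=9: -1≤11, i=7, swap(7,9) ⇒ 10 5 9 2 8 0 -2 -1 14 13 6 11
j=10: 6≤11, i=8, swap(8,10) ⇒ 10 5 9 2 8 0 -2 -1 6 13 14 11
swap(9,11) ⇒ 10 5 9 2 8 0 -2 -1 6 11 14 13; return 9

10 5 9 2 8 0 -2 -1 6 11 14 13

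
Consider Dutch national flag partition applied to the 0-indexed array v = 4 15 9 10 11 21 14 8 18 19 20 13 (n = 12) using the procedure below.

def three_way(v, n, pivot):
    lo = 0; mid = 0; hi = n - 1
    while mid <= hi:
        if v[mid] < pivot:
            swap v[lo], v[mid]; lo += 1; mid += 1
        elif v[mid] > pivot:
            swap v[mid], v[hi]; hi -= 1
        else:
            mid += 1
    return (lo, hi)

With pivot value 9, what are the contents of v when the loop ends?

4 8 9 11 21 14 10 18 19 20 13 15

pivot = 9; lo=0, mid=0, hi=11
v[mid]=4<9: swap v[0],v[0]; lo=1,mid=1 → 4 15 9 10 11 21 14 8 18 19 20 13
v[mid]=15>9: swap v[1],v[11]; hi=10 → 4 13 9 10 11 21 14 8 18 19 20 15
v[mid]=13>9: swap v[1],v[10]; hi=9 → 4 20 9 10 11 21 14 8 18 19 13 15
v[mid]=20>9: swap v[1],v[9]; hi=8 → 4 19 9 10 11 21 14 8 18 20 13 15
v[mid]=19>9: swap v[1],v[8]; hi=7 → 4 18 9 10 11 21 14 8 19 20 13 15
v[mid]=18>9: swap v[1],v[7]; hi=6 → 4 8 9 10 11 21 14 18 19 20 13 15
v[mid]=8<9: swap v[1],v[1]; lo=2,mid=2 → 4 8 9 10 11 21 14 18 19 20 13 15
v[mid]=9=9: mid=3
v[mid]=10>9: swap v[3],v[6]; hi=5 → 4 8 9 14 11 21 10 18 19 20 13 15
v[mid]=14>9: swap v[3],v[5]; hi=4 → 4 8 9 21 11 14 10 18 19 20 13 15
v[mid]=21>9: swap v[3],v[4]; hi=3 → 4 8 9 11 21 14 10 18 19 20 13 15
v[mid]=11>9: swap v[3],v[3]; hi=2 → 4 8 9 11 21 14 10 18 19 20 13 15
end: lo=2, hi=2; v = 4 8 9 11 21 14 10 18 19 20 13 15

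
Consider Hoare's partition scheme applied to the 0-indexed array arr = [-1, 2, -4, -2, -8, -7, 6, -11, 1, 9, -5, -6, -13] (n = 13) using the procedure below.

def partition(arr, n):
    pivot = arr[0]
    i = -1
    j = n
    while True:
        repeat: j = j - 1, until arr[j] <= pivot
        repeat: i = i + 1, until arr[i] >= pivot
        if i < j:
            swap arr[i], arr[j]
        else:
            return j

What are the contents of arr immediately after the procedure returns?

[-13, -6, -4, -2, -8, -7, -5, -11, 1, 9, 6, 2, -1]

pivot=-1
j stops at 12 (-13), i stops at 0 (-1); swap ⇒ [-13, 2, -4, -2, -8, -7, 6, -11, 1, 9, -5, -6, -1]
j stops at 11 (-6), i stops at 1 (2); swap ⇒ [-13, -6, -4, -2, -8, -7, 6, -11, 1, 9, -5, 2, -1]
j stops at 10 (-5), i stops at 6 (6); swap ⇒ [-13, -6, -4, -2, -8, -7, -5, -11, 1, 9, 6, 2, -1]
j stops at 7, i stops at 8; i≥j ⇒ return 7. arr=[-13, -6, -4, -2, -8, -7, -5, -11, 1, 9, 6, 2, -1]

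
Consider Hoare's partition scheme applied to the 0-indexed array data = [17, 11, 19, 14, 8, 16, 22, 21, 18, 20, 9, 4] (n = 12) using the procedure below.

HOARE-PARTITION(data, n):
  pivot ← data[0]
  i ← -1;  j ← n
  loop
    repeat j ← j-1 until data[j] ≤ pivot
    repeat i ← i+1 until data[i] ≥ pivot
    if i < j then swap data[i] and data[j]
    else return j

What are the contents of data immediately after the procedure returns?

pivot = data[0] = 17; i = -1, j = 12
j→11 (data[11]=4≤17), i→0 (data[0]=17≥17); i<j, swap → [4, 11, 19, 14, 8, 16, 22, 21, 18, 20, 9, 17]
j→10 (data[10]=9≤17), i→2 (data[2]=19≥17); i<j, swap → [4, 11, 9, 14, 8, 16, 22, 21, 18, 20, 19, 17]
j→5, i→6; i≥j, return j=5. data = [4, 11, 9, 14, 8, 16, 22, 21, 18, 20, 19, 17]

[4, 11, 9, 14, 8, 16, 22, 21, 18, 20, 19, 17]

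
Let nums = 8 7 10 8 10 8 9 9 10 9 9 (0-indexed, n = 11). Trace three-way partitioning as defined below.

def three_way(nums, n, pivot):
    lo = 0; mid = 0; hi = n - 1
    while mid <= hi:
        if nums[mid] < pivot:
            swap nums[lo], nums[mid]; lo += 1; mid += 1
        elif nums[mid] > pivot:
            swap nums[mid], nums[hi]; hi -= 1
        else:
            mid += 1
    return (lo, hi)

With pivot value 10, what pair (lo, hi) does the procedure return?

lo=0 mid=0 hi=10
8<10: swap(0,0), lo=1 mid=1 ⇒ 8 7 10 8 10 8 9 9 10 9 9
7<10: swap(1,1), lo=2 mid=2 ⇒ 8 7 10 8 10 8 9 9 10 9 9
10=10: mid=3
8<10: swap(2,3), lo=3 mid=4 ⇒ 8 7 8 10 10 8 9 9 10 9 9
10=10: mid=5
8<10: swap(3,5), lo=4 mid=6 ⇒ 8 7 8 8 10 10 9 9 10 9 9
9<10: swap(4,6), lo=5 mid=7 ⇒ 8 7 8 8 9 10 10 9 10 9 9
9<10: swap(5,7), lo=6 mid=8 ⇒ 8 7 8 8 9 9 10 10 10 9 9
10=10: mid=9
9<10: swap(6,9), lo=7 mid=10 ⇒ 8 7 8 8 9 9 9 10 10 10 9
9<10: swap(7,10), lo=8 mid=11 ⇒ 8 7 8 8 9 9 9 9 10 10 10
done. lo=8 hi=10; nums=8 7 8 8 9 9 9 9 10 10 10

(8, 10)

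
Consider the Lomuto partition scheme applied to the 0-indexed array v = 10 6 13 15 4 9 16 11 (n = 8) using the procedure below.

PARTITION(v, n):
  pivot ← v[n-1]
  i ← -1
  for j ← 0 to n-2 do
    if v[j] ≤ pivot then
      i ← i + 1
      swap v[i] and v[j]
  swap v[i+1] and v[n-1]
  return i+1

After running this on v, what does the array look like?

10 6 4 9 11 15 16 13

pivot = v[7] = 11; i = -1
j=0: v[0]=10 ≤ 11 → i=0, swap v[0],v[0] (no change) → 10 6 13 15 4 9 16 11
j=1: v[1]=6 ≤ 11 → i=1, swap v[1],v[1] (no change) → 10 6 13 15 4 9 16 11
j=2: v[2]=13 > 11 → no swap
j=3: v[3]=15 > 11 → no swap
j=4: v[4]=4 ≤ 11 → i=2, swap v[2],v[4] → 10 6 4 15 13 9 16 11
j=5: v[5]=9 ≤ 11 → i=3, swap v[3],v[5] → 10 6 4 9 13 15 16 11
j=6: v[6]=16 > 11 → no swap
final swap v[4],v[7] → 10 6 4 9 11 15 16 13; return 4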